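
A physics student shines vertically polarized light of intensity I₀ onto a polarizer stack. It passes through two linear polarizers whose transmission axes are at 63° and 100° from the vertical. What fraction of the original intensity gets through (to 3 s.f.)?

≈ 0.131 I₀

I₁ = I₀ cos²(63° − 0°) = I₀ cos²(63°) = 0.2061 I₀.
I₂ = I₁ cos²(100° − 63°) = 0.2061 I₀ · cos²(37°) = 0.1315 I₀.
Transmitted fraction = 0.1315.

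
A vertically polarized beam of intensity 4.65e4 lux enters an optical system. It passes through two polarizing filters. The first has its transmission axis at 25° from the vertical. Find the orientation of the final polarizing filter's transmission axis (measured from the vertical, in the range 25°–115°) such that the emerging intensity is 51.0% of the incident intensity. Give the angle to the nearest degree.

θ ≈ 63°

I₁ = I₀ cos²(25° − 0°) = I₀ cos²(25°) = 0.8214 I₀.
Need I₂/I₀ = 0.51, so cos²(θ − 25°) = 0.51 / 0.8214 = 0.6209.
θ − 25° = arccos(√0.6209) = 38.0°, giving θ ≈ 25 + 38.0 = 63.0°.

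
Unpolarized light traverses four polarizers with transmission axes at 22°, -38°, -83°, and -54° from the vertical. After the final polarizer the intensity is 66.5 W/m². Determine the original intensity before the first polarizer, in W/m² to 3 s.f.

I₀ ≈ 1390 W/m²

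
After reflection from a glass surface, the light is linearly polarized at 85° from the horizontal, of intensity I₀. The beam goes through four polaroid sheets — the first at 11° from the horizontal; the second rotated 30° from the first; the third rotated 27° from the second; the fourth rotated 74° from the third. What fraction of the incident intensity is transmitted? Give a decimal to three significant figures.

≈ 0.00344 I₀

By Malus's law, I₁ = I₀ cos²(11° − 85°) = I₀ cos²(74°) = 0.07598 I₀.
I₂ = I₁ cos²(30°) = 0.07598 · 0.75 I₀ = 0.05698 I₀.
I₃ = I₂ cos²(27°) = 0.05698 · 0.7939 I₀ = 0.04524 I₀.
I₄ = I₃ cos²(74°) = 0.04524 · 0.07598 I₀ = 0.003437 I₀.
Transmitted fraction = 0.003437.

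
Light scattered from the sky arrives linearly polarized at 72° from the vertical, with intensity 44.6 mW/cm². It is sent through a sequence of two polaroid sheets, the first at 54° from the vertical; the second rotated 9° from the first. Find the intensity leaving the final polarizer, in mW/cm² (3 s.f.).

I₁ = 44.6 mW/cm² · cos²(18°) = 40.34 mW/cm².
I₂ = I₁ · cos²(9°) = 40.34 · 0.9755 = 39.35 mW/cm².

I ≈ 39.4 mW/cm²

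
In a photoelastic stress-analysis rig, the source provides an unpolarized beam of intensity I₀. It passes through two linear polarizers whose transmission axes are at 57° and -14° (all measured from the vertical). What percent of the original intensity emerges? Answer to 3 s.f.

Unpolarized light through the first polarizer → I₁ = ½ I₀, now polarized at 57°.
I₂ = I₁ cos²(-14° − 57°) = 0.5 I₀ · cos²(71°) = 0.053 I₀.
That is 5.3% of the incident intensity.

≈ 5.30%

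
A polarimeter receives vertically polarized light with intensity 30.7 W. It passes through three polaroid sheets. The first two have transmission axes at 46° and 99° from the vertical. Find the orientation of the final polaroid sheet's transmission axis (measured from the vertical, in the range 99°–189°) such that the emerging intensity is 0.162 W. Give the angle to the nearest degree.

By Malus's law, I₁ = I₀ cos²(46° − 0°) = I₀ cos²(46°) = 0.4826 I₀.
I₂ = I₁ cos²(99° − 46°) = 0.4826 I₀ · cos²(53°) = 0.1748 I₀.
Target fraction: 0.162 / 30.7 W = 0.005277 of I₀.
Need I₃/I₀ = 0.005277, so cos²(θ − 99°) = 0.005277 / 0.1748 = 0.03019.
θ − 99° = arccos(√0.03019) = 80.0°, giving θ ≈ 99 + 80.0 = 179.0°.

θ ≈ 179°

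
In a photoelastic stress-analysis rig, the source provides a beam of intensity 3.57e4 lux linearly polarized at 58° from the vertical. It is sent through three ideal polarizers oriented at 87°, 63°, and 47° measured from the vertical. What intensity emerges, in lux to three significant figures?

I₁ = 3.57e4 lux · cos²(29°) = 2.731e+04 lux.
I₂ = I₁ · cos²(24°) = 2.731e+04 · 0.8346 = 2.279e+04 lux.
I₃ = I₂ · cos²(16°) = 2.279e+04 · 0.924 = 2.106e+04 lux.

I ≈ 2.11e4 lux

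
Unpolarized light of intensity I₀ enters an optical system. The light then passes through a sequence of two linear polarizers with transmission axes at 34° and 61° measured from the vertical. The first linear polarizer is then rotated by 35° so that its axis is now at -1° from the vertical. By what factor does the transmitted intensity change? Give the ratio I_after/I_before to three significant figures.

I_new/I_old ≈ 0.278

Before rotation:
Unpolarized light through the first polarizer → I₁ = ½ I₀, now polarized at 34°.
I₂ = I₁ cos²(61° − 34°) = 0.5 I₀ · cos²(27°) = 0.3969 I₀.
After rotation:
Unpolarized light through the first polarizer → I₁ = ½ I₀, now polarized at -1°.
I₂ = I₁ cos²(61° + 1°) = 0.5 I₀ · cos²(62°) = 0.1102 I₀.
Ratio = 0.1102 / 0.3969 = 0.2776.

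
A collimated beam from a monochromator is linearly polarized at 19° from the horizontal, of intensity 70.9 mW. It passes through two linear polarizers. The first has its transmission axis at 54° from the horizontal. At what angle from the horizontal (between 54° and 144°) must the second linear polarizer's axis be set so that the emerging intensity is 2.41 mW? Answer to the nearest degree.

By Malus's law, I₁ = I₀ cos²(54° − 19°) = I₀ cos²(35°) = 0.671 I₀.
Target fraction: 2.41 / 70.9 mW = 0.03399 of I₀.
Need I₂/I₀ = 0.03399, so cos²(θ − 54°) = 0.03399 / 0.671 = 0.05066.
θ − 54° = arccos(√0.05066) = 77.0°, giving θ ≈ 54 + 77.0 = 131.0°.

θ ≈ 131°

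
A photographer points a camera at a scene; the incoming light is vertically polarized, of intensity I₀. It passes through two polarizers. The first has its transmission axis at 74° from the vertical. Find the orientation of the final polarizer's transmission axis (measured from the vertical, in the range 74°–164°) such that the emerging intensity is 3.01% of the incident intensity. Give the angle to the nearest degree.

I₁ = I₀ cos²(74° − 0°) = I₀ cos²(74°) = 0.07598 I₀.
Need I₂/I₀ = 0.0301, so cos²(θ − 74°) = 0.0301 / 0.07598 = 0.3962.
θ − 74° = arccos(√0.3962) = 51.0°, giving θ ≈ 74 + 51.0 = 125.0°.

θ ≈ 125°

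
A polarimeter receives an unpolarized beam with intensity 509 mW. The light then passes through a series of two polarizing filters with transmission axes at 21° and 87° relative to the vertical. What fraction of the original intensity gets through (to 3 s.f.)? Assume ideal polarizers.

I/I₀ ≈ 0.0827

Unpolarized light through the first polarizer → I₁ = 509 mW/2 = 254.5 mW, polarized at 21°.
I₂ = I₁ · cos²(66°) = 254.5 · 0.1654 = 42.1 mW.
Transmitted fraction = 0.08272.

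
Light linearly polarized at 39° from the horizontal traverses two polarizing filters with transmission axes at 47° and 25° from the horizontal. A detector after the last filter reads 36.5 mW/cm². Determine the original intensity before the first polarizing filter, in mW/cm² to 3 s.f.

I₀ ≈ 43.3 mW/cm²

I₁ = I₀ cos²(47° − 39°) = I₀ cos²(8°) = 0.9806 I₀.
I₂ = I₁ cos²(25° − 47°) = 0.9806 I₀ · cos²(22°) = 0.843 I₀.
So 36.5 mW/cm² = 0.843 I₀, giving I₀ = 36.5/0.843 = 43.3 mW/cm².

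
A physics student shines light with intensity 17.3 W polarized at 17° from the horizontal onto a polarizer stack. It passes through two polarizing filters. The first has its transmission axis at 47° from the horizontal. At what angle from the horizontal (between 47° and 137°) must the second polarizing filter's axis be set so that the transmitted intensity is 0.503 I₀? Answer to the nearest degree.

θ ≈ 82°

By Malus's law, I₁ = I₀ cos²(47° − 17°) = I₀ cos²(30°) = 0.75 I₀.
Need I₂/I₀ = 0.503, so cos²(θ − 47°) = 0.503 / 0.75 = 0.6707.
θ − 47° = arccos(√0.6707) = 35.0°, giving θ ≈ 47 + 35.0 = 82.0°.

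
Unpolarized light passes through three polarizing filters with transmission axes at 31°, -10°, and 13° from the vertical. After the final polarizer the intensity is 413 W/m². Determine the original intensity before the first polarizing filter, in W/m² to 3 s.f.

Unpolarized light through the first polarizer → I₁ = ½ I₀, now polarized at 31°.
I₂ = I₁ cos²(-10° − 31°) = 0.5 I₀ · cos²(41°) = 0.2848 I₀.
I₃ = I₂ cos²(13° + 10°) = 0.2848 I₀ · cos²(23°) = 0.2413 I₀.
So 413 W/m² = 0.2413 I₀, giving I₀ = 413/0.2413 = 1711 W/m².

I₀ ≈ 1710 W/m²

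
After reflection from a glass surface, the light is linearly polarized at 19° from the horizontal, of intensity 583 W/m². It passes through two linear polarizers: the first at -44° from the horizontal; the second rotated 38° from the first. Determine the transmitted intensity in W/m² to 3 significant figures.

I ≈ 74.6 W/m²

By Malus's law, I₁ = 583 W/m² · cos²(63°) = 120.2 W/m².
I₂ = I₁ · cos²(38°) = 120.2 · 0.621 = 74.62 W/m².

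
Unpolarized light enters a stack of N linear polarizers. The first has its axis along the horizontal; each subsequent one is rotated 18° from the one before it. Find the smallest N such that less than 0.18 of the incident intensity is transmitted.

N = 12

First polarizer halves the unpolarized light: factor 1/2.
Each further stage multiplies by cos²(18°) = 0.9045.
After N polarizers: T = 0.5·0.9045^(N−1). Require T < 0.18 ⇒ N−1 > ln(0.18/0.5)/ln(0.9045) = 10.18, so N−1 ≥ 11 and N = 12.
Check: N=12 gives T = 0.1658 < 0.18; N=11 gives T = 0.1833.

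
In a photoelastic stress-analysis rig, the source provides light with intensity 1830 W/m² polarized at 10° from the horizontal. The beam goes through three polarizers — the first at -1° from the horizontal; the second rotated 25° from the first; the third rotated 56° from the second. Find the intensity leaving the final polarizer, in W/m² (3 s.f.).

I₁ = 1830 W/m² · cos²(11°) = 1763 W/m².
I₂ = I₁ · cos²(25°) = 1763 · 0.8214 = 1448 W/m².
I₃ = I₂ · cos²(56°) = 1448 · 0.3127 = 452.9 W/m².

I ≈ 453 W/m²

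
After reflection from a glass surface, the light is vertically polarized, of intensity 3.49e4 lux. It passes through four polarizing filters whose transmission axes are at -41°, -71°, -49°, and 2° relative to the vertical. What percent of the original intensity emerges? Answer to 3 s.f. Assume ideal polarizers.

≈ 14.5%

I₁ = 3.49e4 lux · cos²(41°) = 1.988e+04 lux.
I₂ = I₁ · cos²(30°) = 1.988e+04 · 0.75 = 1.491e+04 lux.
I₃ = I₂ · cos²(22°) = 1.491e+04 · 0.8597 = 1.282e+04 lux.
I₄ = I₃ · cos²(51°) = 1.282e+04 · 0.396 = 5076 lux.
That is 14.54% of the incident intensity.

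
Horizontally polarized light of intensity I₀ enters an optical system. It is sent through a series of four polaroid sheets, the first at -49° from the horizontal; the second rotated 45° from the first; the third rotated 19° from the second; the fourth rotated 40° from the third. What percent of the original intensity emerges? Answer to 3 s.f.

I₁ = I₀ cos²(-49° − 0°) = I₀ cos²(49°) = 0.4304 I₀.
I₂ = I₁ cos²(45°) = 0.4304 · 0.5 I₀ = 0.2152 I₀.
I₃ = I₂ cos²(19°) = 0.2152 · 0.894 I₀ = 0.1924 I₀.
I₄ = I₃ cos²(40°) = 0.1924 · 0.5868 I₀ = 0.1129 I₀.
That is 11.29% of the incident intensity.

≈ 11.3%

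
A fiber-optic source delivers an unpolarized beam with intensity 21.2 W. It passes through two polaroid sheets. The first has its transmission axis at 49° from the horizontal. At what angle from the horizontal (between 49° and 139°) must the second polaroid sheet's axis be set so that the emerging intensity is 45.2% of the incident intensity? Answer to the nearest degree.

Unpolarized light through the first polarizer → I₁ = ½ I₀, now polarized at 49°.
Need I₂/I₀ = 0.452, so cos²(θ − 49°) = 0.452 / 0.5 = 0.904.
θ − 49° = arccos(√0.904) = 18.0°, giving θ ≈ 49 + 18.0 = 67.0°.

θ ≈ 67°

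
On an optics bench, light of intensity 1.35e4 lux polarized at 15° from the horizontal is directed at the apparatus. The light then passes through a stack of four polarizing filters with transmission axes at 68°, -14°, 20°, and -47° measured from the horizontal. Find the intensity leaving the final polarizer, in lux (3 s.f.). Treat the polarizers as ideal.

I ≈ 9.94 lux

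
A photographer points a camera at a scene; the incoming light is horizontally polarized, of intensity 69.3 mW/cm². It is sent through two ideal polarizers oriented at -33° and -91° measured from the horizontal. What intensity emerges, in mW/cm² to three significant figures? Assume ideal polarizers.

I₁ = 69.3 mW/cm² · cos²(33°) = 48.74 mW/cm².
I₂ = I₁ · cos²(58°) = 48.74 · 0.2808 = 13.69 mW/cm².

I ≈ 13.7 mW/cm²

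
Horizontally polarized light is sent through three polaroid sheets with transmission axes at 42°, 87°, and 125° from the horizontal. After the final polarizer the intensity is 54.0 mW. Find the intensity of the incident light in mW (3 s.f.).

I₀ ≈ 315 mW

I₁ = I₀ cos²(42° − 0°) = I₀ cos²(42°) = 0.5523 I₀.
I₂ = I₁ cos²(87° − 42°) = 0.5523 I₀ · cos²(45°) = 0.2761 I₀.
I₃ = I₂ cos²(125° − 87°) = 0.2761 I₀ · cos²(38°) = 0.1715 I₀.
So 54.0 mW = 0.1715 I₀, giving I₀ = 54.0/0.1715 = 314.9 mW.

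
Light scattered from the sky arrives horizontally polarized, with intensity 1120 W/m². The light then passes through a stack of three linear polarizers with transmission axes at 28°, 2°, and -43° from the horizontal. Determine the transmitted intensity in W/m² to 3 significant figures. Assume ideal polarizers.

I ≈ 353 W/m²

I₁ = 1120 W/m² · cos²(28°) = 873.1 W/m².
I₂ = I₁ · cos²(26°) = 873.1 · 0.8078 = 705.4 W/m².
I₃ = I₂ · cos²(45°) = 705.4 · 0.5 = 352.7 W/m².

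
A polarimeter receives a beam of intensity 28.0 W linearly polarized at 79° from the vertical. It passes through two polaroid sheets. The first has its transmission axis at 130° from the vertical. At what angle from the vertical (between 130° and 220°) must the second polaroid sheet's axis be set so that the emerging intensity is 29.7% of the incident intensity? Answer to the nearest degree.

θ ≈ 160°

By Malus's law, I₁ = I₀ cos²(130° − 79°) = I₀ cos²(51°) = 0.396 I₀.
Need I₂/I₀ = 0.297, so cos²(θ − 130°) = 0.297 / 0.396 = 0.7499.
θ − 130° = arccos(√0.7499) = 30.0°, giving θ ≈ 130 + 30.0 = 160.0°.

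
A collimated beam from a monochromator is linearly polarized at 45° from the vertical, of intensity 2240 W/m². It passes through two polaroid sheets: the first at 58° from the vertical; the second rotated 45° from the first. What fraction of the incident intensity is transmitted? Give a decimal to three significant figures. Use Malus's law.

I/I₀ ≈ 0.475

By Malus's law, I₁ = 2240 W/m² · cos²(13°) = 2127 W/m².
I₂ = I₁ · cos²(45°) = 2127 · 0.5 = 1063 W/m².
Transmitted fraction = 0.4747.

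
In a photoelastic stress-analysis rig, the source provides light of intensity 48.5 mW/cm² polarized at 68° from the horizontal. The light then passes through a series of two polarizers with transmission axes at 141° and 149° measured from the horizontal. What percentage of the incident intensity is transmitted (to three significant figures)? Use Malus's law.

≈ 8.38%

By Malus's law, I₁ = 48.5 mW/cm² · cos²(73°) = 4.146 mW/cm².
I₂ = I₁ · cos²(8°) = 4.146 · 0.9806 = 4.066 mW/cm².
That is 8.383% of the incident intensity.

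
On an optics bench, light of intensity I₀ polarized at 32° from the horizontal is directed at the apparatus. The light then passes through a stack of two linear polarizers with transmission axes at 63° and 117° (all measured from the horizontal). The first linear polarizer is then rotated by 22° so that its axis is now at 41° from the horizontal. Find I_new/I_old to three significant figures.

Before rotation:
By Malus's law, I₁ = I₀ cos²(63° − 32°) = I₀ cos²(31°) = 0.7347 I₀.
I₂ = I₁ cos²(117° − 63°) = 0.7347 I₀ · cos²(54°) = 0.2538 I₀.
After rotation:
I₁ = I₀ cos²(41° − 32°) = I₀ cos²(9°) = 0.9755 I₀.
I₂ = I₁ cos²(117° − 41°) = 0.9755 I₀ · cos²(76°) = 0.05709 I₀.
Ratio = 0.05709 / 0.2538 = 0.2249.

I_new/I_old ≈ 0.225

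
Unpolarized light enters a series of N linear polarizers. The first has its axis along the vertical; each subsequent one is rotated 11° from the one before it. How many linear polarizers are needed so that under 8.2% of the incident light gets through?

N = 50

First polarizer halves the unpolarized light: factor 1/2.
Each further stage multiplies by cos²(11°) = 0.9636.
After N polarizers: T = 0.5·0.9636^(N−1). Require T < 0.082 ⇒ N−1 > ln(0.082/0.5)/ln(0.9636) = 48.75, so N−1 ≥ 49 and N = 50.
Check: N=50 gives T = 0.08123 < 0.082; N=49 gives T = 0.0843.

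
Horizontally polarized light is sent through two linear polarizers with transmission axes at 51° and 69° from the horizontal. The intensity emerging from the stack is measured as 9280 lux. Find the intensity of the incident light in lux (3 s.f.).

I₁ = I₀ cos²(51° − 0°) = I₀ cos²(51°) = 0.396 I₀.
I₂ = I₁ cos²(69° − 51°) = 0.396 I₀ · cos²(18°) = 0.3582 I₀.
So 9280 lux = 0.3582 I₀, giving I₀ = 9280/0.3582 = 2.591e+04 lux.

I₀ ≈ 2.59e4 lux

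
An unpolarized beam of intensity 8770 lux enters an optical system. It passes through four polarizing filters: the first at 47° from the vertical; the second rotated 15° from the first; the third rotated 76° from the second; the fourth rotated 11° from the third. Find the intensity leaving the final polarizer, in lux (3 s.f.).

Unpolarized light through the first polarizer → I₁ = 8770 lux/2 = 4385 lux, polarized at 47°.
I₂ = I₁ · cos²(15°) = 4385 · 0.933 = 4091 lux.
I₃ = I₂ · cos²(76°) = 4091 · 0.05853 = 239.4 lux.
I₄ = I₃ · cos²(11°) = 239.4 · 0.9636 = 230.7 lux.

I ≈ 231 lux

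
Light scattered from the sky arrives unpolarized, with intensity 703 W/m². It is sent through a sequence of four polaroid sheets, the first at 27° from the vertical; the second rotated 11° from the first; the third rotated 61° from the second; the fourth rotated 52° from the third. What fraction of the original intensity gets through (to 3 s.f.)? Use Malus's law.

Unpolarized light through the first polarizer → I₁ = 703 W/m²/2 = 351.5 W/m², polarized at 27°.
I₂ = I₁ · cos²(11°) = 351.5 · 0.9636 = 338.7 W/m².
I₃ = I₂ · cos²(61°) = 338.7 · 0.235 = 79.61 W/m².
I₄ = I₃ · cos²(52°) = 79.61 · 0.379 = 30.17 W/m².
Transmitted fraction = 0.04292.

I/I₀ ≈ 0.0429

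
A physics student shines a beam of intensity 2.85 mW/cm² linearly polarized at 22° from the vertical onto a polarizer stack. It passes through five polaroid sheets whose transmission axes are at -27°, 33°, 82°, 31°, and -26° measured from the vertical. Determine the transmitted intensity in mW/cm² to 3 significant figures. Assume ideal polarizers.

I ≈ 0.0155 mW/cm²

I₁ = 2.85 mW/cm² · cos²(49°) = 1.227 mW/cm².
I₂ = I₁ · cos²(60°) = 1.227 · 0.25 = 0.3067 mW/cm².
I₃ = I₂ · cos²(49°) = 0.3067 · 0.4304 = 0.132 mW/cm².
I₄ = I₃ · cos²(51°) = 0.132 · 0.396 = 0.05228 mW/cm².
I₅ = I₄ · cos²(57°) = 0.05228 · 0.2966 = 0.01551 mW/cm².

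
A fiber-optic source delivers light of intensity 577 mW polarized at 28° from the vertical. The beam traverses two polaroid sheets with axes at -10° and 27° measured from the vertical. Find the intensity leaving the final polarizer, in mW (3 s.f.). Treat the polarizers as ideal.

I ≈ 229 mW

By Malus's law, I₁ = 577 mW · cos²(38°) = 358.3 mW.
I₂ = I₁ · cos²(37°) = 358.3 · 0.6378 = 228.5 mW.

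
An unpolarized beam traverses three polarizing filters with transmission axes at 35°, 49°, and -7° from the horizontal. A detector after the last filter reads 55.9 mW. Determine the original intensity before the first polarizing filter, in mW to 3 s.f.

I₀ ≈ 380 mW

Unpolarized light through the first polarizer → I₁ = ½ I₀, now polarized at 35°.
I₂ = I₁ cos²(49° − 35°) = 0.5 I₀ · cos²(14°) = 0.4707 I₀.
I₃ = I₂ cos²(-7° − 49°) = 0.4707 I₀ · cos²(56°) = 0.1472 I₀.
So 55.9 mW = 0.1472 I₀, giving I₀ = 55.9/0.1472 = 379.8 mW.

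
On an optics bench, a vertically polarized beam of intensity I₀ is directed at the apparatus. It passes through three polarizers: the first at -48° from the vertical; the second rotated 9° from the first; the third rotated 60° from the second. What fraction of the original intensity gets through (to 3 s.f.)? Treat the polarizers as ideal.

≈ 0.109 I₀

I₁ = I₀ cos²(-48° − 0°) = I₀ cos²(48°) = 0.4477 I₀.
I₂ = I₁ cos²(9°) = 0.4477 · 0.9755 I₀ = 0.4368 I₀.
I₃ = I₂ cos²(60°) = 0.4368 · 0.25 I₀ = 0.1092 I₀.
Transmitted fraction = 0.1092.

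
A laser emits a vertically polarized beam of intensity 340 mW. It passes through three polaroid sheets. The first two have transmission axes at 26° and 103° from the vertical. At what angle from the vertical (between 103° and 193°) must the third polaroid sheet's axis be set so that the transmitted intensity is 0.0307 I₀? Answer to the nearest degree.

θ ≈ 133°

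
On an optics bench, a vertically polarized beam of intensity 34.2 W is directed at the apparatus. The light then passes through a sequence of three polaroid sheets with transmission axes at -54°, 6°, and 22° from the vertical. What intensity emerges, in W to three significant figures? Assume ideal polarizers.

I₁ = 34.2 W · cos²(54°) = 11.82 W.
I₂ = I₁ · cos²(60°) = 11.82 · 0.25 = 2.954 W.
I₃ = I₂ · cos²(16°) = 2.954 · 0.924 = 2.73 W.

I ≈ 2.73 W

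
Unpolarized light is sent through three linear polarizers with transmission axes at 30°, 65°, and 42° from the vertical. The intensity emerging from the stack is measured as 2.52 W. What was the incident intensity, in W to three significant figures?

Unpolarized light through the first polarizer → I₁ = ½ I₀, now polarized at 30°.
I₂ = I₁ cos²(65° − 30°) = 0.5 I₀ · cos²(35°) = 0.3355 I₀.
I₃ = I₂ cos²(42° − 65°) = 0.3355 I₀ · cos²(23°) = 0.2843 I₀.
So 2.52 W = 0.2843 I₀, giving I₀ = 2.52/0.2843 = 8.864 W.

I₀ ≈ 8.86 W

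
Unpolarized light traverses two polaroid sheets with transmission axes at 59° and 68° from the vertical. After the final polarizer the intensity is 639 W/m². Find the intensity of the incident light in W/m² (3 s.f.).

I₀ ≈ 1310 W/m²

Unpolarized light through the first polarizer → I₁ = ½ I₀, now polarized at 59°.
I₂ = I₁ cos²(68° − 59°) = 0.5 I₀ · cos²(9°) = 0.4878 I₀.
So 639 W/m² = 0.4878 I₀, giving I₀ = 639/0.4878 = 1310 W/m².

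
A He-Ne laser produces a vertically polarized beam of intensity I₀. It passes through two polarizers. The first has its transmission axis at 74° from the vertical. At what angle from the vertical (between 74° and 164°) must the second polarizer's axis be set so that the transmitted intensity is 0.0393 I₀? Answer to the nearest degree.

By Malus's law, I₁ = I₀ cos²(74° − 0°) = I₀ cos²(74°) = 0.07598 I₀.
Need I₂/I₀ = 0.0393, so cos²(θ − 74°) = 0.0393 / 0.07598 = 0.5173.
θ − 74° = arccos(√0.5173) = 44.0°, giving θ ≈ 74 + 44.0 = 118.0°.

θ ≈ 118°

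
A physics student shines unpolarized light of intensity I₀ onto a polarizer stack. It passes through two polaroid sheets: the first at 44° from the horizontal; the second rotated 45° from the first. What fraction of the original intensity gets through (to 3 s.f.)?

Unpolarized light through the first polarizer → I₁ = ½ I₀, now polarized at 44°.
I₂ = I₁ cos²(45°) = 0.5 · 0.5 I₀ = 0.25 I₀.
Transmitted fraction = 0.25.

≈ 0.250 I₀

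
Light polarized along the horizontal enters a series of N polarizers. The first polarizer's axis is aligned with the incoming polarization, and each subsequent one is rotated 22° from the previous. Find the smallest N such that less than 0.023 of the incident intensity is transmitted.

N = 26

First polarizer is aligned with the polarization: full transmission.
Each further stage multiplies by cos²(22°) = 0.8597.
After N polarizers: T = 0.8597^(N−1). Require T < 0.023 ⇒ N−1 > ln(0.023)/ln(0.8597) = 24.95, so N−1 ≥ 25 and N = 26.
Check: N=26 gives T = 0.02282 < 0.023; N=25 gives T = 0.02654.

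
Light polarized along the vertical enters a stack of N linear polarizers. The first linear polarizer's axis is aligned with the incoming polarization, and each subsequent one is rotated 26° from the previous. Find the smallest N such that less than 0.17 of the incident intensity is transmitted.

N = 10

First polarizer is aligned with the polarization: full transmission.
Each further stage multiplies by cos²(26°) = 0.8078.
After N polarizers: T = 0.8078^(N−1). Require T < 0.17 ⇒ N−1 > ln(0.17)/ln(0.8078) = 8.30, so N−1 ≥ 9 and N = 10.
Check: N=10 gives T = 0.1465 < 0.17; N=9 gives T = 0.1814.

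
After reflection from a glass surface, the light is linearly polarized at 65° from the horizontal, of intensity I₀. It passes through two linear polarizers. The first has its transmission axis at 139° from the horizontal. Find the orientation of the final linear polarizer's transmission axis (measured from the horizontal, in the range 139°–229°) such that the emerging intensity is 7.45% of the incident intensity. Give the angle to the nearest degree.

θ ≈ 147°

I₁ = I₀ cos²(139° − 65°) = I₀ cos²(74°) = 0.07598 I₀.
Need I₂/I₀ = 0.0745, so cos²(θ − 139°) = 0.0745 / 0.07598 = 0.9806.
θ − 139° = arccos(√0.9806) = 8.0°, giving θ ≈ 139 + 8.0 = 147.0°.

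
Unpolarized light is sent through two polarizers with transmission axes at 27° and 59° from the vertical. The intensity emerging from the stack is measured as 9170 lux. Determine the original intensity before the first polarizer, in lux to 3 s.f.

I₀ ≈ 2.55e4 lux

Unpolarized light through the first polarizer → I₁ = ½ I₀, now polarized at 27°.
I₂ = I₁ cos²(59° − 27°) = 0.5 I₀ · cos²(32°) = 0.3596 I₀.
So 9170 lux = 0.3596 I₀, giving I₀ = 9170/0.3596 = 2.55e+04 lux.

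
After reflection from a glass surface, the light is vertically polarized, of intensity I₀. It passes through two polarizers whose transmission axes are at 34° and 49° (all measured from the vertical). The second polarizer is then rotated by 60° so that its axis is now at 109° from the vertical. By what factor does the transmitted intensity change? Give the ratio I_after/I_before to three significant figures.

I_new/I_old ≈ 0.0718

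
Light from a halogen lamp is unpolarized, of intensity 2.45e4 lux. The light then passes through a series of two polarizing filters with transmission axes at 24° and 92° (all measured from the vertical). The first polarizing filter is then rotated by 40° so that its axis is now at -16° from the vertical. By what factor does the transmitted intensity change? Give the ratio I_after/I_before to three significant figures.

Before rotation:
Unpolarized light through the first polarizer → I₁ = ½ I₀, now polarized at 24°.
I₂ = I₁ cos²(92° − 24°) = 0.5 I₀ · cos²(68°) = 0.07017 I₀.
After rotation:
Unpolarized light through the first polarizer → I₁ = ½ I₀, now polarized at -16°.
Angle between axes 1 and 2: 72°. I₂ = 0.5 I₀ · cos²(72°) = 0.04775 I₀.
Ratio = 0.04775 / 0.07017 = 0.6805.

I_new/I_old ≈ 0.680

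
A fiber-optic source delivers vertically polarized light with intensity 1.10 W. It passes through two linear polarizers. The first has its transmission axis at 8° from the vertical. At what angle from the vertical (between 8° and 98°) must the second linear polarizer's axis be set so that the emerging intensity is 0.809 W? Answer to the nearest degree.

θ ≈ 38°

I₁ = I₀ cos²(8° − 0°) = I₀ cos²(8°) = 0.9806 I₀.
Target fraction: 0.809 / 1.10 W = 0.7355 of I₀.
Need I₂/I₀ = 0.7355, so cos²(θ − 8°) = 0.7355 / 0.9806 = 0.75.
θ − 8° = arccos(√0.75) = 30.0°, giving θ ≈ 8 + 30.0 = 38.0°.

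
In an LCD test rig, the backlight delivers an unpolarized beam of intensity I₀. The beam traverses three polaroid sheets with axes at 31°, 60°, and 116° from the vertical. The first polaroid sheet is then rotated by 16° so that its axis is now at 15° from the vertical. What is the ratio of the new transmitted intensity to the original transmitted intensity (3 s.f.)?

I_new/I_old ≈ 0.654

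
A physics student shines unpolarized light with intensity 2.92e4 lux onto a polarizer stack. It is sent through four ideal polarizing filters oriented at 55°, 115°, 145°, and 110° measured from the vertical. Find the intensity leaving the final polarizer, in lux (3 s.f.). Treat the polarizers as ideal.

Unpolarized light through the first polarizer → I₁ = 2.92e4 lux/2 = 1.46e+04 lux, polarized at 55°.
I₂ = I₁ · cos²(60°) = 1.46e+04 · 0.25 = 3650 lux.
I₃ = I₂ · cos²(30°) = 3650 · 0.75 = 2738 lux.
I₄ = I₃ · cos²(35°) = 2738 · 0.671 = 1837 lux.

I ≈ 1840 lux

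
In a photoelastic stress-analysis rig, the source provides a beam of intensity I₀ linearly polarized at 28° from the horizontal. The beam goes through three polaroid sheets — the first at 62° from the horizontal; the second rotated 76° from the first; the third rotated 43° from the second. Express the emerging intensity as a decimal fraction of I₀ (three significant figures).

≈ 0.0215 I₀

By Malus's law, I₁ = I₀ cos²(62° − 28°) = I₀ cos²(34°) = 0.6873 I₀.
I₂ = I₁ cos²(76°) = 0.6873 · 0.05853 I₀ = 0.04023 I₀.
I₃ = I₂ cos²(43°) = 0.04023 · 0.5349 I₀ = 0.02152 I₀.
Transmitted fraction = 0.02152.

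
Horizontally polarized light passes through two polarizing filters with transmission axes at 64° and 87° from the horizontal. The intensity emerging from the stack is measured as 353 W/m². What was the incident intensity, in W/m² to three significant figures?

By Malus's law, I₁ = I₀ cos²(64° − 0°) = I₀ cos²(64°) = 0.1922 I₀.
I₂ = I₁ cos²(87° − 64°) = 0.1922 I₀ · cos²(23°) = 0.1628 I₀.
So 353 W/m² = 0.1628 I₀, giving I₀ = 353/0.1628 = 2168 W/m².

I₀ ≈ 2170 W/m²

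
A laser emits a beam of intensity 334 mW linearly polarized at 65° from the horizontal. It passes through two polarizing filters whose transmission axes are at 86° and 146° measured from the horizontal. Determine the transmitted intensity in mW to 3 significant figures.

I₁ = 334 mW · cos²(21°) = 291.1 mW.
I₂ = I₁ · cos²(60°) = 291.1 · 0.25 = 72.78 mW.

I ≈ 72.8 mW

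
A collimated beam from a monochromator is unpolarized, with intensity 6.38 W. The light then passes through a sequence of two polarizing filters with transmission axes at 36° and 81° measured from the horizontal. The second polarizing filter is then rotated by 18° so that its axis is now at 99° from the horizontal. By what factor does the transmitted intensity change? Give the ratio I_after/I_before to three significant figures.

Before rotation:
Unpolarized light through the first polarizer → I₁ = ½ I₀, now polarized at 36°.
I₂ = I₁ cos²(81° − 36°) = 0.5 I₀ · cos²(45°) = 0.25 I₀.
After rotation:
Unpolarized light through the first polarizer → I₁ = ½ I₀, now polarized at 36°.
I₂ = I₁ cos²(99° − 36°) = 0.5 I₀ · cos²(63°) = 0.1031 I₀.
Ratio = 0.1031 / 0.25 = 0.4122.

I_new/I_old ≈ 0.412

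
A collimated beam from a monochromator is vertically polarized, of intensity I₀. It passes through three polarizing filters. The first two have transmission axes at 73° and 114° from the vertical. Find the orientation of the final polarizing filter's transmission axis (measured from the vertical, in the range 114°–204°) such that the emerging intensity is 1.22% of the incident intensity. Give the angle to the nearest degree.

θ ≈ 174°

I₁ = I₀ cos²(73° − 0°) = I₀ cos²(73°) = 0.08548 I₀.
I₂ = I₁ cos²(114° − 73°) = 0.08548 I₀ · cos²(41°) = 0.04869 I₀.
Need I₃/I₀ = 0.0122, so cos²(θ − 114°) = 0.0122 / 0.04869 = 0.2506.
θ − 114° = arccos(√0.2506) = 60.0°, giving θ ≈ 114 + 60.0 = 174.0°.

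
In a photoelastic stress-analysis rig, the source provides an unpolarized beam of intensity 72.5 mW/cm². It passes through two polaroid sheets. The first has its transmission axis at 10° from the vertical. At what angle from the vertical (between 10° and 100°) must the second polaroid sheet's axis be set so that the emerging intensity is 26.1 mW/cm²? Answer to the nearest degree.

θ ≈ 42°

Unpolarized light through the first polarizer → I₁ = ½ I₀, now polarized at 10°.
Target fraction: 26.1 / 72.5 mW/cm² = 0.36 of I₀.
Need I₂/I₀ = 0.36, so cos²(θ − 10°) = 0.36 / 0.5 = 0.72.
θ − 10° = arccos(√0.72) = 31.9°, giving θ ≈ 10 + 31.9 = 41.9°.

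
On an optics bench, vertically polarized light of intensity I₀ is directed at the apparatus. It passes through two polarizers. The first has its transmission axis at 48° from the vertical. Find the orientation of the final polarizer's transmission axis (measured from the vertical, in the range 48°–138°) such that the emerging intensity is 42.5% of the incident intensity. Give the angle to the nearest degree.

By Malus's law, I₁ = I₀ cos²(48° − 0°) = I₀ cos²(48°) = 0.4477 I₀.
Need I₂/I₀ = 0.425, so cos²(θ − 48°) = 0.425 / 0.4477 = 0.9492.
θ − 48° = arccos(√0.9492) = 13.0°, giving θ ≈ 48 + 13.0 = 61.0°.

θ ≈ 61°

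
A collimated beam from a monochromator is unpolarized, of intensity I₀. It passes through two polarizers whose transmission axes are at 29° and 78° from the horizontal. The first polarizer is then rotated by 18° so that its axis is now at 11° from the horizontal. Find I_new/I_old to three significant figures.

Before rotation:
Unpolarized light through the first polarizer → I₁ = ½ I₀, now polarized at 29°.
I₂ = I₁ cos²(78° − 29°) = 0.5 I₀ · cos²(49°) = 0.2152 I₀.
After rotation:
Unpolarized light through the first polarizer → I₁ = ½ I₀, now polarized at 11°.
I₂ = I₁ cos²(78° − 11°) = 0.5 I₀ · cos²(67°) = 0.07634 I₀.
Ratio = 0.07634 / 0.2152 = 0.3547.

I_new/I_old ≈ 0.355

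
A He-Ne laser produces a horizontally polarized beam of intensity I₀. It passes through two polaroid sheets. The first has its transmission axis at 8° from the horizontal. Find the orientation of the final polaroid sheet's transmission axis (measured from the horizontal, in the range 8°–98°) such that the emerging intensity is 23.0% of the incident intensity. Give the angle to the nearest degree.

I₁ = I₀ cos²(8° − 0°) = I₀ cos²(8°) = 0.9806 I₀.
Need I₂/I₀ = 0.23, so cos²(θ − 8°) = 0.23 / 0.9806 = 0.2345.
θ − 8° = arccos(√0.2345) = 61.0°, giving θ ≈ 8 + 61.0 = 69.0°.

θ ≈ 69°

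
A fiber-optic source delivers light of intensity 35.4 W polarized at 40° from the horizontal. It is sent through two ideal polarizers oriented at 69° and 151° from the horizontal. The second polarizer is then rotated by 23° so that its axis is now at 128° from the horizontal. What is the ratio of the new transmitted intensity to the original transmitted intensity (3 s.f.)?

I_new/I_old ≈ 13.7

Before rotation:
I₁ = I₀ cos²(69° − 40°) = I₀ cos²(29°) = 0.765 I₀.
I₂ = I₁ cos²(151° − 69°) = 0.765 I₀ · cos²(82°) = 0.01482 I₀.
After rotation:
I₁ = I₀ cos²(69° − 40°) = I₀ cos²(29°) = 0.765 I₀.
I₂ = I₁ cos²(128° − 69°) = 0.765 I₀ · cos²(59°) = 0.2029 I₀.
Ratio = 0.2029 / 0.01482 = 13.7.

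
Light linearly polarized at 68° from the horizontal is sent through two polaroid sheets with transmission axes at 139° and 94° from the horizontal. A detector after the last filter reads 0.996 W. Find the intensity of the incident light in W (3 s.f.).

I₁ = I₀ cos²(139° − 68°) = I₀ cos²(71°) = 0.106 I₀.
I₂ = I₁ cos²(94° − 139°) = 0.106 I₀ · cos²(45°) = 0.053 I₀.
So 0.996 W = 0.053 I₀, giving I₀ = 0.996/0.053 = 18.79 W.

I₀ ≈ 18.8 W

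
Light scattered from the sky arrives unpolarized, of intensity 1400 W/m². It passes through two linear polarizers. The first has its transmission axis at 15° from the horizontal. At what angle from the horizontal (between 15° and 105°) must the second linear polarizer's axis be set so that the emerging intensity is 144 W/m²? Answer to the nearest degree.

θ ≈ 78°

Unpolarized light through the first polarizer → I₁ = ½ I₀, now polarized at 15°.
Target fraction: 144 / 1400 W/m² = 0.1029 of I₀.
Need I₂/I₀ = 0.1029, so cos²(θ − 15°) = 0.1029 / 0.5 = 0.2057.
θ − 15° = arccos(√0.2057) = 63.0°, giving θ ≈ 15 + 63.0 = 78.0°.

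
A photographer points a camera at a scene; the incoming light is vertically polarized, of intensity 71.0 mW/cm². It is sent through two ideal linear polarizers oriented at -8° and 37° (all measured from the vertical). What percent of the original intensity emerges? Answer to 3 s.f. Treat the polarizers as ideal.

≈ 49.0%

By Malus's law, I₁ = 71.0 mW/cm² · cos²(8°) = 69.62 mW/cm².
I₂ = I₁ · cos²(45°) = 69.62 · 0.5 = 34.81 mW/cm².
That is 49.03% of the incident intensity.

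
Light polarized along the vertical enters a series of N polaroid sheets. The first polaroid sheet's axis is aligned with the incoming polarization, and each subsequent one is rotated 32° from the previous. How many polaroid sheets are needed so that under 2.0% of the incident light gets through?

First polarizer is aligned with the polarization: full transmission.
Each further stage multiplies by cos²(32°) = 0.7192.
After N polarizers: T = 0.7192^(N−1). Require T < 0.020 ⇒ N−1 > ln(0.020)/ln(0.7192) = 11.87, so N−1 ≥ 12 and N = 13.
Check: N=13 gives T = 0.01915 < 0.020; N=12 gives T = 0.02662.

N = 13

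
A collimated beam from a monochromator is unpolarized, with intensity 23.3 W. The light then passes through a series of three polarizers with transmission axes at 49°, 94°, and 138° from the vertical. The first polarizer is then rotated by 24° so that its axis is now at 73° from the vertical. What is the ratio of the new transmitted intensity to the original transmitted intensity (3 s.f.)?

I_new/I_old ≈ 1.74

Before rotation:
Unpolarized light through the first polarizer → I₁ = ½ I₀, now polarized at 49°.
I₂ = I₁ cos²(94° − 49°) = 0.5 I₀ · cos²(45°) = 0.25 I₀.
I₃ = I₂ cos²(138° − 94°) = 0.25 I₀ · cos²(44°) = 0.1294 I₀.
After rotation:
Unpolarized light through the first polarizer → I₁ = ½ I₀, now polarized at 73°.
I₂ = I₁ cos²(94° − 73°) = 0.5 I₀ · cos²(21°) = 0.4358 I₀.
I₃ = I₂ cos²(138° − 94°) = 0.4358 I₀ · cos²(44°) = 0.2255 I₀.
Ratio = 0.2255 / 0.1294 = 1.743.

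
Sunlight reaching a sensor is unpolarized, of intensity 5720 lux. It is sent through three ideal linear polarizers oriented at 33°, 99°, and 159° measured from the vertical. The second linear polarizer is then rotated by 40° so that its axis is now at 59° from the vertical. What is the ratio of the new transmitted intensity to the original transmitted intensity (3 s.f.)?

Before rotation:
Unpolarized light through the first polarizer → I₁ = ½ I₀, now polarized at 33°.
I₂ = I₁ cos²(99° − 33°) = 0.5 I₀ · cos²(66°) = 0.08272 I₀.
I₃ = I₂ cos²(159° − 99°) = 0.08272 I₀ · cos²(60°) = 0.02068 I₀.
After rotation:
Unpolarized light through the first polarizer → I₁ = ½ I₀, now polarized at 33°.
I₂ = I₁ cos²(59° − 33°) = 0.5 I₀ · cos²(26°) = 0.4039 I₀.
Angle between axes 2 and 3: 80°. I₃ = 0.4039 I₀ · cos²(80°) = 0.01218 I₀.
Ratio = 0.01218 / 0.02068 = 0.589.

I_new/I_old ≈ 0.589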